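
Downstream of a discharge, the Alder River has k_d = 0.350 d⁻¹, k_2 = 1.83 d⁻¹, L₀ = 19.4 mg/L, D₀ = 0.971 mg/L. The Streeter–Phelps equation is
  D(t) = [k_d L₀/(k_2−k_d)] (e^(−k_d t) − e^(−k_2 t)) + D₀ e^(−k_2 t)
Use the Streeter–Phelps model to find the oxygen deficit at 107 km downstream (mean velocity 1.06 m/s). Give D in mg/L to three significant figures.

Travel time t = x/v = 107 km / (1.06 m/s) = 107000 m / 1.06 m/s = 100900 s = 1.168 d.
k_d L₀/(k_2−k_d) = 0.350×19.4/(1.83−0.350) = 6.790/1.480 = 4.588 mg/L.
e^(−k_d t) = e^(−0.350×1.168) = 0.6644; e^(−k_2 t) = e^(−1.83×1.168) = 0.1179.
D = 4.588 × (0.6644 − 0.1179) + 0.971 × 0.1179 = 2.507 + 0.1145 = 2.622 mg/L.

D ≈ 2.62 mg/L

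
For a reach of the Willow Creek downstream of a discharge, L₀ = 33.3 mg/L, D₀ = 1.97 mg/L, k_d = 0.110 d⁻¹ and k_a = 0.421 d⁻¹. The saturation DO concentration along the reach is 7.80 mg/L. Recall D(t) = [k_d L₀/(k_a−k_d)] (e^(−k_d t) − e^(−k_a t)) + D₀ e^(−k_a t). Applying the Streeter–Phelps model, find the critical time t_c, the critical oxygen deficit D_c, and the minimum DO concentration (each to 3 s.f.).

With k_a/k_d = 3.827 and 1 − D₀(k_a−k_d)/(k_d L₀) = 0.8327,
t_c = ln(3.827 × 0.8327) / (0.421 − 0.110) = ln(3.187) / 0.3110 = 1.159/0.3110 = 3.727 d.
D_c = (k_d/k_a) L₀ e^(−k_d t_c) = (0.110/0.421) × 33.3 × e^(−0.110×3.727) = 0.2613 × 33.3 × 0.6637 = 5.774 mg/L.
Minimum DO = C_s − D_c = 7.80 − 5.774 = 2.026 mg/L.

t_c ≈ 3.73 d; D_c ≈ 5.77 mg/L; min DO ≈ 2.03 mg/L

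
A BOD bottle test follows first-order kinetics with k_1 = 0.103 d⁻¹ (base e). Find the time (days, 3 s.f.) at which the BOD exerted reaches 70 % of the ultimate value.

y/L₀ = 1 − e^(−k_1 t) = 0.70 ⇒ e^(−k_1 t) = 0.300
t = −ln(0.300) / 0.103 = 1.204 / 0.103 = 11.69 d.

t ≈ 11.7 d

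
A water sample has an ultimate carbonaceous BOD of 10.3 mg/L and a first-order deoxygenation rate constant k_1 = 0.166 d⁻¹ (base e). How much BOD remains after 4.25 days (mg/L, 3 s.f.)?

L_t = L₀ e^(−k_1 t) = 10.3 × e^(−0.166×4.25) = 10.3 × 0.4939 = 5.087 mg/L.

L ≈ 5.09 mg/L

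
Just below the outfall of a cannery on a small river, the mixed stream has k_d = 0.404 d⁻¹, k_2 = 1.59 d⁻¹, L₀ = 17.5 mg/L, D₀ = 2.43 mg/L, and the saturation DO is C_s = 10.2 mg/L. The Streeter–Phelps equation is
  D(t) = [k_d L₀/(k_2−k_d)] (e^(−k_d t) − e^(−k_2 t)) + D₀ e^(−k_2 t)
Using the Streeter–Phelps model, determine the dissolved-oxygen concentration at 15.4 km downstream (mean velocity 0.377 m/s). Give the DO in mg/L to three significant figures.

Travel time t = x/v = 15.4 km / (0.377 m/s) = 15400 m / 0.377 m/s = 40850 s = 0.4728 d.
k_d L₀/(k_2−k_d) = 0.404×17.5/(1.59−0.404) = 7.070/1.186 = 5.961 mg/L.
e^(−k_d t) = e^(−0.404×0.4728) = 0.8261; e^(−k_2 t) = e^(−1.59×0.4728) = 0.4715.
D = 5.961 × (0.8261 − 0.4715) + 2.43 × 0.4715 = 2.114 + 1.146 = 3.260 mg/L.
DO = C_s − D = 10.2 − 3.260 = 6.940 mg/L.

DO ≈ 6.94 mg/L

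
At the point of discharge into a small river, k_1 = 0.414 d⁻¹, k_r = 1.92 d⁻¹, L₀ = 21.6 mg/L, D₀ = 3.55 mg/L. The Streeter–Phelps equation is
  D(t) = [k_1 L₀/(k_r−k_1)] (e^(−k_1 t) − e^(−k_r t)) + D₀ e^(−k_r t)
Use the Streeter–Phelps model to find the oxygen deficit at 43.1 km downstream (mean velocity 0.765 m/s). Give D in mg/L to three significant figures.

D ≈ 3.85 mg/L

Travel time t = x/v = 43.1 km / (0.765 m/s) = 43100 m / 0.765 m/s = 56340 s = 0.6521 d.
k_1 L₀/(k_r−k_1) = 0.414×21.6/(1.92−0.414) = 8.942/1.506 = 5.938 mg/L.
e^(−k_1 t) = e^(−0.414×0.6521) = 0.7634; e^(−k_r t) = e^(−1.92×0.6521) = 0.2859.
D = 5.938 × (0.7634 − 0.2859) + 3.55 × 0.2859 = 2.835 + 1.015 = 3.850 mg/L.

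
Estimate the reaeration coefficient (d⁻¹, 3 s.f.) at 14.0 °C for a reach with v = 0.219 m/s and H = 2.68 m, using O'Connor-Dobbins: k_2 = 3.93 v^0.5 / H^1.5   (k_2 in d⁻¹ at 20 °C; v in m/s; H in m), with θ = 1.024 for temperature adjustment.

k_2(20) = 3.93 × 0.219^0.5 / 2.68^1.5 = 3.93 × 0.4680 / 4.387 = 0.4192 d⁻¹.
k_2(14.0) = 0.4192 × 1.024^(14.0−20) = 0.4192 × 0.8674 = 0.3636 d⁻¹.

k_2 ≈ 0.364 d⁻¹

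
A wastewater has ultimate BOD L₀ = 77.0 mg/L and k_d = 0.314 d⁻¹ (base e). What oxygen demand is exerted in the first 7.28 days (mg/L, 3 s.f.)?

y_t = L₀(1 − e^(−k_d t)) = 77.0 × (1 − e^(−0.314×7.28))
= 77.0 × (1 − 0.1017) = 77.0 × 0.8983 = 69.17 mg/L.

y ≈ 69.2 mg/L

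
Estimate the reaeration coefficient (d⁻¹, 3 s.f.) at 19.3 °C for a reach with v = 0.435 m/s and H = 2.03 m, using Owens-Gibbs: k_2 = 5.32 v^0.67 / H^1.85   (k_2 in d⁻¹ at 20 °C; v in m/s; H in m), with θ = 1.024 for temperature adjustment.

k_2(20) = 5.32 × 0.435^0.67 / 2.03^1.85 = 5.32 × 0.5725 / 3.706 = 0.8219 d⁻¹.
k_2(19.3) = 0.8219 × 1.024^(19.3−20) = 0.8219 × 0.9835 = 0.8084 d⁻¹.

k_2 ≈ 0.808 d⁻¹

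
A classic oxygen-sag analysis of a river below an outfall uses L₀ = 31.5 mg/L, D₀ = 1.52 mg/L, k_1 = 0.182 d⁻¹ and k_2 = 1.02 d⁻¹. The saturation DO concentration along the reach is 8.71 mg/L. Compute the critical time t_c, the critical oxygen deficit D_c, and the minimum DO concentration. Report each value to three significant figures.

t_c ≈ 1.76 d; D_c ≈ 4.08 mg/L; min DO ≈ 4.63 mg/L

With k_2/k_1 = 5.604 and 1 − D₀(k_2−k_1)/(k_1 L₀) = 0.7778,
t_c = ln(5.604 × 0.7778) / (1.02 − 0.182) = ln(4.359) / 0.8380 = 1.472/0.8380 = 1.757 d.
D_c = (k_1/k_2) L₀ e^(−k_1 t_c) = (0.182/1.02) × 31.5 × e^(−0.182×1.757) = 0.1784 × 31.5 × 0.7263 = 4.082 mg/L.
Minimum DO = C_s − D_c = 8.71 − 4.082 = 4.628 mg/L.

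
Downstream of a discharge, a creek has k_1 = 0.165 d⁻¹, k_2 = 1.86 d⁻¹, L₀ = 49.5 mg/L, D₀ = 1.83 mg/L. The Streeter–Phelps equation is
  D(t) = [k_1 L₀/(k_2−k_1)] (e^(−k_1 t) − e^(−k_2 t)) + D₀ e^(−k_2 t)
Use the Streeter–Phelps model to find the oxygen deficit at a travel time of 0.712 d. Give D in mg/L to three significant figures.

D ≈ 3.49 mg/L

k_1 L₀/(k_2−k_1) = 0.165×49.5/(1.86−0.165) = 8.168/1.695 = 4.819 mg/L.
e^(−k_1 t) = e^(−0.165×0.7120) = 0.8892; e^(−k_2 t) = e^(−1.86×0.7120) = 0.2660.
D = 4.819 × (0.8892 − 0.2660) + 1.83 × 0.2660 = 3.003 + 0.4868 = 3.490 mg/L.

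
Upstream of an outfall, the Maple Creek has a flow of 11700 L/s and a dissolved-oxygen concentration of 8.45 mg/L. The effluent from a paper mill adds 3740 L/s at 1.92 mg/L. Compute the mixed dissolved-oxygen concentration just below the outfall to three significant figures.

6.87 mg/L

Flow-weighted mixing: C = (Q_r C_r + Q_w C_w)/(Q_r + Q_w)
= (11700×8.45 + 3740×1.92)/(11700 + 3740) = 106000/15440 = 6.868 mg/L.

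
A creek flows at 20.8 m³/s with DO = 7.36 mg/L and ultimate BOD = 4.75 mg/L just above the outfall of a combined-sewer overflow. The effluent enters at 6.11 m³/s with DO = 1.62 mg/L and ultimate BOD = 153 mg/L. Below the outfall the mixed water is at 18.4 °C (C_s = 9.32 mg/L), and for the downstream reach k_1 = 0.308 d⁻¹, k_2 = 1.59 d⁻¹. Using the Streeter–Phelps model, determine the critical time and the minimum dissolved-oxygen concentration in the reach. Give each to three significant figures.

Mixed DO = (20.8×7.36 + 6.11×1.62)/(20.8+6.11) = 163.0/26.91 = 6.057 mg/L.
Mixed L₀ = (20.8×4.75 + 6.11×153)/(26.91) = 1034/26.91 = 38.41 mg/L.
Initial deficit D₀ = C_s − DO₀ = 9.32 − 6.057 = 3.263 mg/L.
t_c = (1/1.282) ln[(1.59/0.308)(1 − 3.263×1.282/(0.308×38.41))] = 0.7800 × ln(3.337) = 0.9400 d.
D_c = (0.308/1.59) × 38.41 × e^(−0.308×0.9400) = 0.1937 × 38.41 × 0.7486 = 5.570 mg/L.
Minimum DO = 9.32 − 5.570 = 3.750 mg/L.

t_c ≈ 0.940 d; minimum DO ≈ 3.75 mg/L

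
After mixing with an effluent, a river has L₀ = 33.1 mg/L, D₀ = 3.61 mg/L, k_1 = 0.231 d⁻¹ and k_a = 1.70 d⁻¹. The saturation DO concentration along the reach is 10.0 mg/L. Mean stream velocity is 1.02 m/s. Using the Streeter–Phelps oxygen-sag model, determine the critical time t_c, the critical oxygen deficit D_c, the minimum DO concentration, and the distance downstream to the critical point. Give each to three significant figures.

With k_a/k_1 = 7.359 and 1 − D₀(k_a−k_1)/(k_1 L₀) = 0.3064,
t_c = ln(7.359 × 0.3064) / (1.70 − 0.231) = ln(2.255) / 1.469 = 0.8132/1.469 = 0.5536 d.
L(t_c) = L₀ e^(−k_1 t_c) = 33.1 × 0.8800 = 29.13 mg/L, and at the critical point k_a D_c = k_1 L, so D_c = (0.231/1.70) × 29.13 = 3.958 mg/L.
Minimum DO = C_s − D_c = 10.0 − 3.958 = 6.042 mg/L.
x_c = v t_c = 1.02 m/s × 0.5536 d × 86400 s/d = 48790 m ≈ 48.8 km.

t_c ≈ 0.554 d; D_c ≈ 3.96 mg/L; min DO ≈ 6.04 mg/L; x_c ≈ 48.8 km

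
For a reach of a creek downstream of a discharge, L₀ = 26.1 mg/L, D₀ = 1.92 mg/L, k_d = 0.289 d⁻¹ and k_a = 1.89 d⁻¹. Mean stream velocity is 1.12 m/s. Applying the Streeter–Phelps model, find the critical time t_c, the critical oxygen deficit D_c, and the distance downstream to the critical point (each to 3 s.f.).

At the critical point dD/dt = 0, so k_d L₀ e^(−k_d t) = k_a D. Substituting D(t) from the Streeter–Phelps equation and solving for t gives
t_c = ln[(k_a/k_d)(1 − D₀(k_a−k_d)/(k_d L₀))] / (k_a−k_d).
Here k_a−k_d = 1.601 d⁻¹ and 1 − D₀(k_a−k_d)/(k_d L₀) = 1 − 1.92×1.601/(0.289×26.1) = 0.5925, so
t_c = ln(6.540 × 0.5925) / 1.601 = 1.354 / 1.601 = 0.8460 d.
D_c = (k_d/k_a) L₀ e^(−k_d t_c) = (0.289/1.89) × 26.1 × e^(−0.289×0.8460) = 0.1529 × 26.1 × 0.7831 = 3.125 mg/L.
x_c = v t_c = 1.12 m/s × 0.8460 d × 86400 s/d = 81870 m ≈ 81.9 km.

t_c ≈ 0.846 d; D_c ≈ 3.13 mg/L; x_c ≈ 81.9 km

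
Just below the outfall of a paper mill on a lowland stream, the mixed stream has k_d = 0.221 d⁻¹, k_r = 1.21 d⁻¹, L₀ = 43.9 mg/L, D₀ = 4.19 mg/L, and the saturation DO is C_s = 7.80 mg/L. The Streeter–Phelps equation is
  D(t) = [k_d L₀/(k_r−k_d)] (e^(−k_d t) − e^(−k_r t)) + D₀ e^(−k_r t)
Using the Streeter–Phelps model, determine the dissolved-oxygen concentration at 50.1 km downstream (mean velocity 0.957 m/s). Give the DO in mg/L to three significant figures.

DO ≈ 1.92 mg/L

Travel time t = x/v = 50.1 km / (0.957 m/s) = 50100 m / 0.957 m/s = 52350 s = 0.6059 d.
k_d L₀/(k_r−k_d) = 0.221×43.9/(1.21−0.221) = 9.702/0.9890 = 9.810 mg/L.
e^(−k_d t) = e^(−0.221×0.6059) = 0.8747; e^(−k_r t) = e^(−1.21×0.6059) = 0.4804.
D = 9.810 × (0.8747 − 0.4804) + 4.19 × 0.4804 = 3.868 + 2.013 = 5.881 mg/L.
DO = C_s − D = 7.80 − 5.881 = 1.919 mg/L.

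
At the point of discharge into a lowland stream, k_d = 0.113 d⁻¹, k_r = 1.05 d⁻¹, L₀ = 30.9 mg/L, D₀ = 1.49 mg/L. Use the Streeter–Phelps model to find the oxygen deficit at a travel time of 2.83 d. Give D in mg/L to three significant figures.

D ≈ 2.59 mg/L

k_d L₀/(k_r−k_d) = 0.113×30.9/(1.05−0.113) = 3.492/0.9370 = 3.726 mg/L.
e^(−k_d t) = e^(−0.113×2.830) = 0.7263; e^(−k_r t) = e^(−1.05×2.830) = 0.05123.
D = 3.726 × (0.7263 − 0.05123) + 1.49 × 0.05123 = 2.516 + 0.07633 = 2.592 mg/L.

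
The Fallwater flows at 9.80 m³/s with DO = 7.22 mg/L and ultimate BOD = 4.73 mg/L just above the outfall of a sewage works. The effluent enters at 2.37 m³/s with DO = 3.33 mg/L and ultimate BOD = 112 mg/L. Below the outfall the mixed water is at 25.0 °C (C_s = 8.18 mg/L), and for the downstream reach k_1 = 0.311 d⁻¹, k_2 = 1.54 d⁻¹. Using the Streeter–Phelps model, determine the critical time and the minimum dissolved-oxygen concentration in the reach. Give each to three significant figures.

t_c ≈ 1.05 d; minimum DO ≈ 4.45 mg/L

Mixed DO = (9.80×7.22 + 2.37×3.33)/(9.80+2.37) = 78.65/12.17 = 6.462 mg/L.
Mixed L₀ = (9.80×4.73 + 2.37×112)/(12.17) = 311.8/12.17 = 25.62 mg/L.
Initial deficit D₀ = C_s − DO₀ = 8.18 − 6.462 = 1.718 mg/L.
t_c = (1/1.229) ln[(1.54/0.311)(1 − 1.718×1.229/(0.311×25.62))] = 0.8137 × ln(3.640) = 1.051 d.
D_c = (0.311/1.54) × 25.62 × e^(−0.311×1.051) = 0.2019 × 25.62 × 0.7211 = 3.731 mg/L.
Minimum DO = 8.18 − 3.731 = 4.449 mg/L.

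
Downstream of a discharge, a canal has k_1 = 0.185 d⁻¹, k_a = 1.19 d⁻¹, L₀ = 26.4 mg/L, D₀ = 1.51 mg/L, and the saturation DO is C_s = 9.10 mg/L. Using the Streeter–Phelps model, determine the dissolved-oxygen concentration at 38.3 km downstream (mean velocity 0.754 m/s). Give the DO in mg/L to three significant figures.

DO ≈ 6.41 mg/L

Travel time t = x/v = 38.3 km / (0.754 m/s) = 38300 m / 0.754 m/s = 50800 s = 0.5879 d.
k_1 L₀/(k_a−k_1) = 0.185×26.4/(1.19−0.185) = 4.884/1.005 = 4.860 mg/L.
e^(−k_1 t) = e^(−0.185×0.5879) = 0.8969; e^(−k_a t) = e^(−1.19×0.5879) = 0.4968.
D = 4.860 × (0.8969 − 0.4968) + 1.51 × 0.4968 = 1.945 + 0.7501 = 2.695 mg/L.
DO = C_s − D = 9.10 − 2.695 = 6.405 mg/L.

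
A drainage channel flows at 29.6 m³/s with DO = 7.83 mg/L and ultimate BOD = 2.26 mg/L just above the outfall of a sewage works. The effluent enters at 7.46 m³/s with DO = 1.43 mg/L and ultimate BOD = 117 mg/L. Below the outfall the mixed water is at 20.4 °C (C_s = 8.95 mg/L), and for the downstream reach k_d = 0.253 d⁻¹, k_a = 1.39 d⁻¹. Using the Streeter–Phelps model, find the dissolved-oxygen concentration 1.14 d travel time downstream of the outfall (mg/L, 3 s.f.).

DO ≈ 5.38 mg/L

Mixed DO = (29.6×7.83 + 7.46×1.43)/(29.6+7.46) = 242.4/37.06 = 6.542 mg/L.
Mixed L₀ = (29.6×2.26 + 7.46×117)/(37.06) = 939.7/37.06 = 25.36 mg/L.
Initial deficit D₀ = C_s − DO₀ = 8.95 − 6.542 = 2.408 mg/L.
D(1.14) = [0.253×25.36/(1.39−0.253)](e^(−0.253×1.14) − e^(−1.39×1.14)) + 2.408 e^(−1.39×1.14)
= 5.642 × (0.7494 − 0.2050) + 2.408 × 0.2050 = 3.566 mg/L.
DO = 8.95 − 3.566 = 5.384 mg/L.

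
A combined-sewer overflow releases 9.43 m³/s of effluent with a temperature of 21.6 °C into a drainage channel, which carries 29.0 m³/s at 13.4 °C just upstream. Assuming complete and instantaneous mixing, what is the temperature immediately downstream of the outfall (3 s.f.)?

Flow-weighted mixing: C = (Q_r C_r + Q_w C_w)/(Q_r + Q_w)
= (29.0×13.4 + 9.43×21.6)/(29.0 + 9.43) = 592.3/38.43 = 15.41 °C.

15.4 °C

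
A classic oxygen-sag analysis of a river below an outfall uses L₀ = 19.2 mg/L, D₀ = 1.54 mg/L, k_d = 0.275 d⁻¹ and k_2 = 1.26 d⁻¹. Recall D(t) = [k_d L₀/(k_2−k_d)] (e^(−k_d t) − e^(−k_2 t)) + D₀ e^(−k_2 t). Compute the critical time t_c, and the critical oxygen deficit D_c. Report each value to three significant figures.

t_c = [1/(k_2−k_d)] ln[(k_2/k_d)(1 − D₀(k_2−k_d)/(k_d L₀))]
= [1/(1.26−0.275)] ln[(1.26/0.275)(1 − 1.54×0.9850/(0.275×19.2))]
= (1/0.9850) ln[4.582 × 0.7127] = 1.015 × ln(3.265) = 1.015 × 1.183 = 1.201 d.
D_c = (k_d/k_2) L₀ e^(−k_d t_c) = (0.275/1.26) × 19.2 × e^(−0.275×1.201) = 0.2183 × 19.2 × 0.7186 = 3.011 mg/L.

t_c ≈ 1.20 d; D_c ≈ 3.01 mg/L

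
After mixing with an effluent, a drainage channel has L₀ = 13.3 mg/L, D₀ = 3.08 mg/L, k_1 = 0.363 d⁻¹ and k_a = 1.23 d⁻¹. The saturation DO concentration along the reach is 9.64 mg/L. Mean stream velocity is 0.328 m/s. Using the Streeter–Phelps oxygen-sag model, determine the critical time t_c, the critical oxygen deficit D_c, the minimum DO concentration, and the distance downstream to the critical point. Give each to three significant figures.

With k_a/k_1 = 3.388 and 1 − D₀(k_a−k_1)/(k_1 L₀) = 0.4469,
t_c = ln(3.388 × 0.4469) / (1.23 − 0.363) = ln(1.514) / 0.8670 = 0.4149/0.8670 = 0.4786 d.
L(t_c) = L₀ e^(−k_1 t_c) = 13.3 × 0.8405 = 11.18 mg/L, and at the critical point k_a D_c = k_1 L, so D_c = (0.363/1.23) × 11.18 = 3.299 mg/L.
Minimum DO = C_s − D_c = 9.64 − 3.299 = 6.341 mg/L.
x_c = v t_c = 0.328 m/s × 0.4786 d × 86400 s/d = 13560 m ≈ 13.6 km.

t_c ≈ 0.479 d; D_c ≈ 3.30 mg/L; min DO ≈ 6.34 mg/L; x_c ≈ 13.6 km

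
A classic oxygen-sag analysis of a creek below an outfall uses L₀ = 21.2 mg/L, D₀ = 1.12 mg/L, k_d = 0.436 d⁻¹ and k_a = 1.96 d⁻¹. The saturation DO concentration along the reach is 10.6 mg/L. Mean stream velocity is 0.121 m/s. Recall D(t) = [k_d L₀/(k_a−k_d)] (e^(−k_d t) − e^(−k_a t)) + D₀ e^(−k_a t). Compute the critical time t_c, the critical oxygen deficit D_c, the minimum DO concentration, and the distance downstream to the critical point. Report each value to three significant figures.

With k_a/k_d = 4.495 and 1 − D₀(k_a−k_d)/(k_d L₀) = 0.8153,
t_c = ln(4.495 × 0.8153) / (1.96 − 0.436) = ln(3.665) / 1.524 = 1.299/1.524 = 0.8523 d.
L(t_c) = L₀ e^(−k_d t_c) = 21.2 × 0.6896 = 14.62 mg/L, and at the critical point k_a D_c = k_d L, so D_c = (0.436/1.96) × 14.62 = 3.252 mg/L.
Minimum DO = C_s − D_c = 10.6 − 3.252 = 7.348 mg/L.
x_c = v t_c = 0.121 m/s × 0.8523 d × 86400 s/d = 8910 m ≈ 8.91 km.

t_c ≈ 0.852 d; D_c ≈ 3.25 mg/L; min DO ≈ 7.35 mg/L; x_c ≈ 8.91 km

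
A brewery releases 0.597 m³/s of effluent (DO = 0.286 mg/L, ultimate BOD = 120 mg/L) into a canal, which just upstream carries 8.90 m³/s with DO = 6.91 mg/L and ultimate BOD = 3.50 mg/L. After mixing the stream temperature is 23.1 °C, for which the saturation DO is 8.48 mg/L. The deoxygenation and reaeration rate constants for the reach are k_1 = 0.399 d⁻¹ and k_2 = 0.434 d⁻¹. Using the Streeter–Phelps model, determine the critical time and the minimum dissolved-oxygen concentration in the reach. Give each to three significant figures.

Mixed DO = (8.90×6.91 + 0.597×0.286)/(8.90+0.597) = 61.67/9.497 = 6.494 mg/L.
Mixed L₀ = (8.90×3.50 + 0.597×120)/(9.497) = 102.8/9.497 = 10.82 mg/L.
Initial deficit D₀ = C_s − DO₀ = 8.48 − 6.494 = 1.986 mg/L.
t_c = (1/0.03500) ln[(0.434/0.399)(1 − 1.986×0.03500/(0.399×10.82))] = 28.57 × ln(1.070) = 1.939 d.
D_c = (0.399/0.434) × 10.82 × e^(−0.399×1.939) = 0.9194 × 10.82 × 0.4614 = 4.591 mg/L.
Minimum DO = 8.48 − 4.591 = 3.889 mg/L.

t_c ≈ 1.94 d; minimum DO ≈ 3.89 mg/L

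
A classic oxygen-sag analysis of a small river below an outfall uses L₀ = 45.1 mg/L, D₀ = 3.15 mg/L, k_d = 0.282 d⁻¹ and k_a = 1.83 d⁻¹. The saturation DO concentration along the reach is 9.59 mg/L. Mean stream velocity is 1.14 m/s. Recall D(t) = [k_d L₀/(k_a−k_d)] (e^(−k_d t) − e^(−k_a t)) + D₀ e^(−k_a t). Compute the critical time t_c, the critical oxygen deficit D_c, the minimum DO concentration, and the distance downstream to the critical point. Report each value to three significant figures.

With k_a/k_d = 6.489 and 1 − D₀(k_a−k_d)/(k_d L₀) = 0.6166,
t_c = ln(6.489 × 0.6166) / (1.83 − 0.282) = ln(4.001) / 1.548 = 1.387/1.548 = 0.8958 d.
L(t_c) = L₀ e^(−k_d t_c) = 45.1 × 0.7768 = 35.03 mg/L, and at the critical point k_a D_c = k_d L, so D_c = (0.282/1.83) × 35.03 = 5.398 mg/L.
Minimum DO = C_s − D_c = 9.59 − 5.398 = 4.192 mg/L.
x_c = v t_c = 1.14 m/s × 0.8958 d × 86400 s/d = 88230 m ≈ 88.2 km.

t_c ≈ 0.896 d; D_c ≈ 5.40 mg/L; min DO ≈ 4.19 mg/L; x_c ≈ 88.2 km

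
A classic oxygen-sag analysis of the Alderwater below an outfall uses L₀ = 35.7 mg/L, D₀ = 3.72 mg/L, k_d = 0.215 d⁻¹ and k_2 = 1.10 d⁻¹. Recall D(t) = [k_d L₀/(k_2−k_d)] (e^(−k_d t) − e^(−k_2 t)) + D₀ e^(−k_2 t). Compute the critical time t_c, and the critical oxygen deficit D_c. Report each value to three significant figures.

t_c ≈ 1.21 d; D_c ≈ 5.38 mg/L

With k_2/k_d = 5.116 and 1 − D₀(k_2−k_d)/(k_d L₀) = 0.5711,
t_c = ln(5.116 × 0.5711) / (1.10 − 0.215) = ln(2.922) / 0.8850 = 1.072/0.8850 = 1.212 d.
L(t_c) = L₀ e^(−k_d t_c) = 35.7 × 0.7707 = 27.51 mg/L, and at the critical point k_2 D_c = k_d L, so D_c = (0.215/1.10) × 27.51 = 5.378 mg/L.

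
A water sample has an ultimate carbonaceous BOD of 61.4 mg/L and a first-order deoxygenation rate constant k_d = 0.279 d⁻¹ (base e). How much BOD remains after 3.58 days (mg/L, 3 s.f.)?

L_t = L₀ e^(−k_d t) = 61.4 × e^(−0.279×3.58) = 61.4 × 0.3683 = 22.61 mg/L.

L ≈ 22.6 mg/L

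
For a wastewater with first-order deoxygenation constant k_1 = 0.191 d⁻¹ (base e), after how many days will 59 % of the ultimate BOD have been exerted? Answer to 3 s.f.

t ≈ 4.67 d

y/L₀ = 1 − e^(−k_1 t) = 0.59 ⇒ e^(−k_1 t) = 0.410
t = −ln(0.410) / 0.191 = 0.8916 / 0.191 = 4.668 d.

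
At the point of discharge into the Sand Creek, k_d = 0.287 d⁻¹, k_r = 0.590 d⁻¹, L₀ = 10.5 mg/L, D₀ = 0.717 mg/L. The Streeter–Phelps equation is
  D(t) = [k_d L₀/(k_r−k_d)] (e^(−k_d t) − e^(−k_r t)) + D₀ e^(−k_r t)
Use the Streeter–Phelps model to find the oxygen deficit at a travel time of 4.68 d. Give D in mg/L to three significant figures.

D ≈ 2.01 mg/L

k_d L₀/(k_r−k_d) = 0.287×10.5/(0.590−0.287) = 3.013/0.3030 = 9.946 mg/L.
e^(−k_d t) = e^(−0.287×4.680) = 0.2610; e^(−k_r t) = e^(−0.590×4.680) = 0.06322.
D = 9.946 × (0.2610 − 0.06322) + 0.717 × 0.06322 = 1.967 + 0.04533 = 2.013 mg/L.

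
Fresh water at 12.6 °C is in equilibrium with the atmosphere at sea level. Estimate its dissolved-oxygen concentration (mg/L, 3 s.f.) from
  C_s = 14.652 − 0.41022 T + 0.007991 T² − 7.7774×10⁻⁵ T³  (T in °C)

C_s = 14.652 − 0.41022×12.6 + 0.007991×12.6² − 7.7774×10⁻⁵×12.6³ = 10.60 mg/L.

C_s ≈ 10.6 mg/L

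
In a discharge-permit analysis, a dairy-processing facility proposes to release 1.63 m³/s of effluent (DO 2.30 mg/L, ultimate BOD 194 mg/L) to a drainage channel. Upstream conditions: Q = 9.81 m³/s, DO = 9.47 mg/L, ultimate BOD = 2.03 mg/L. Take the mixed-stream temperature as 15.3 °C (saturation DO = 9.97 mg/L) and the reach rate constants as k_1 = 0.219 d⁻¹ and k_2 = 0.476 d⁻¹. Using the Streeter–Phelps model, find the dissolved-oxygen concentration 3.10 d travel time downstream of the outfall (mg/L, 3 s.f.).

DO ≈ 2.65 mg/L

Mixed DO = (9.81×9.47 + 1.63×2.30)/(9.81+1.63) = 96.65/11.44 = 8.448 mg/L.
Mixed L₀ = (9.81×2.03 + 1.63×194)/(11.44) = 336.1/11.44 = 29.38 mg/L.
Initial deficit D₀ = C_s − DO₀ = 9.97 − 8.448 = 1.522 mg/L.
D(3.10) = [0.219×29.38/(0.476−0.219)](e^(−0.219×3.10) − e^(−0.476×3.10)) + 1.522 e^(−0.476×3.10)
= 25.04 × (0.5072 − 0.2286) + 1.522 × 0.2286 = 7.322 mg/L.
DO = 9.97 − 7.322 = 2.648 mg/L.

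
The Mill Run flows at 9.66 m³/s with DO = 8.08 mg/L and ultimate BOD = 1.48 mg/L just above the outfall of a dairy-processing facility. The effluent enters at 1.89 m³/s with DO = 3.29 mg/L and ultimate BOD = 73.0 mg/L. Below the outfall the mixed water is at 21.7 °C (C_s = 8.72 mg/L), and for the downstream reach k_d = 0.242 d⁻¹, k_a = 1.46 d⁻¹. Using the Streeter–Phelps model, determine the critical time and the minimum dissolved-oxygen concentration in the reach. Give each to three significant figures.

Mixed DO = (9.66×8.08 + 1.89×3.29)/(9.66+1.89) = 84.27/11.55 = 7.296 mg/L.
Mixed L₀ = (9.66×1.48 + 1.89×73.0)/(11.55) = 152.3/11.55 = 13.18 mg/L.
Initial deficit D₀ = C_s − DO₀ = 8.72 − 7.296 = 1.424 mg/L.
t_c = (1/1.218) ln[(1.46/0.242)(1 − 1.424×1.218/(0.242×13.18))] = 0.8210 × ln(2.754) = 0.8316 d.
D_c = (0.242/1.46) × 13.18 × e^(−0.242×0.8316) = 0.1658 × 13.18 × 0.8177 = 1.787 mg/L.
Minimum DO = 8.72 − 1.787 = 6.933 mg/L.

t_c ≈ 0.832 d; minimum DO ≈ 6.93 mg/L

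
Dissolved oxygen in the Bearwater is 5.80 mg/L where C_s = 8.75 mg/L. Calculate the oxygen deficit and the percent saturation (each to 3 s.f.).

D = C_s − C = 8.75 − 5.80 = 2.95 mg/L.
% saturation = 5.80/8.75 × 100 = 66.3 %.

D ≈ 2.95 mg/L; 66.3 % saturation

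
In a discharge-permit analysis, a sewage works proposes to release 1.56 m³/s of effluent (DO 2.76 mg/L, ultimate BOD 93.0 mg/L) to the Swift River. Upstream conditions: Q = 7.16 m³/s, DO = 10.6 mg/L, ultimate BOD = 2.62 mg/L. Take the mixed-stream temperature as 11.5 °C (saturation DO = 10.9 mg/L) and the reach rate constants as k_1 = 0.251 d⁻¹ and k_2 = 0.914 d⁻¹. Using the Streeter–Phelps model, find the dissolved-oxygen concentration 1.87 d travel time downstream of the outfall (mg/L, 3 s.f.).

Mixed DO = (7.16×10.6 + 1.56×2.76)/(7.16+1.56) = 80.20/8.720 = 9.197 mg/L.
Mixed L₀ = (7.16×2.62 + 1.56×93.0)/(8.720) = 163.8/8.720 = 18.79 mg/L.
Initial deficit D₀ = C_s − DO₀ = 10.9 − 9.197 = 1.703 mg/L.
D(1.87) = [0.251×18.79/(0.914−0.251)](e^(−0.251×1.87) − e^(−0.914×1.87)) + 1.703 e^(−0.914×1.87)
= 7.113 × (0.6254 − 0.1810) + 1.703 × 0.1810 = 3.469 mg/L.
DO = 10.9 − 3.469 = 7.431 mg/L.

DO ≈ 7.43 mg/L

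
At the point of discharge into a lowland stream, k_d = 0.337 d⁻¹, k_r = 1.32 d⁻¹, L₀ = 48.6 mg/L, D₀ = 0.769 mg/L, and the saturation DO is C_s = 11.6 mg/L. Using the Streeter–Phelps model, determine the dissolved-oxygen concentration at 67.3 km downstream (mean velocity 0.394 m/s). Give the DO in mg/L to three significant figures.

Travel time t = x/v = 67.3 km / (0.394 m/s) = 67300 m / 0.394 m/s = 170800 s = 1.977 d.
k_d L₀/(k_r−k_d) = 0.337×48.6/(1.32−0.337) = 16.38/0.9830 = 16.66 mg/L.
e^(−k_d t) = e^(−0.337×1.977) = 0.5136; e^(−k_r t) = e^(−1.32×1.977) = 0.07356.
D = 16.66 × (0.5136 − 0.07356) + 0.769 × 0.07356 = 7.332 + 0.05657 = 7.389 mg/L.
DO = C_s − D = 11.6 − 7.389 = 4.211 mg/L.

DO ≈ 4.21 mg/L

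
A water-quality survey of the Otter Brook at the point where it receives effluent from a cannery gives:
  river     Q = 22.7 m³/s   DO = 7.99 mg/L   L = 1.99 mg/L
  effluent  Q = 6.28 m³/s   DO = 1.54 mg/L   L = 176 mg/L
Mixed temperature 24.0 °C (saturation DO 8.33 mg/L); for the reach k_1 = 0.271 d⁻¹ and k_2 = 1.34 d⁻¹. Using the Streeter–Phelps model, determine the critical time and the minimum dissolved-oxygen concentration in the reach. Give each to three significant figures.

t_c ≈ 1.32 d; minimum DO ≈ 2.71 mg/L

Mixed DO = (22.7×7.99 + 6.28×1.54)/(22.7+6.28) = 191.0/28.98 = 6.592 mg/L.
Mixed L₀ = (22.7×1.99 + 6.28×176)/(28.98) = 1150/28.98 = 39.70 mg/L.
Initial deficit D₀ = C_s − DO₀ = 8.33 − 6.592 = 1.738 mg/L.
t_c = (1/1.069) ln[(1.34/0.271)(1 − 1.738×1.069/(0.271×39.70))] = 0.9355 × ln(4.091) = 1.318 d.
D_c = (0.271/1.34) × 39.70 × e^(−0.271×1.318) = 0.2022 × 39.70 × 0.6997 = 5.617 mg/L.
Minimum DO = 8.33 − 5.617 = 2.713 mg/L.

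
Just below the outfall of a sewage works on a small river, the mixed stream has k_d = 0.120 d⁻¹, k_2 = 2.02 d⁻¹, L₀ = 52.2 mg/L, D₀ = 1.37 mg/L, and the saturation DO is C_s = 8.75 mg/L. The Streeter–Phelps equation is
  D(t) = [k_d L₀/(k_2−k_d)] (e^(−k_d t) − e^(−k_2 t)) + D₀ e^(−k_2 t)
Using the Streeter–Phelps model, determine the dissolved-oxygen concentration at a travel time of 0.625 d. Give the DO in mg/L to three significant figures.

DO ≈ 6.24 mg/L

k_d L₀/(k_2−k_d) = 0.120×52.2/(2.02−0.120) = 6.264/1.900 = 3.297 mg/L.
e^(−k_d t) = e^(−0.120×0.6250) = 0.9277; e^(−k_2 t) = e^(−2.02×0.6250) = 0.2829.
D = 3.297 × (0.9277 − 0.2829) + 1.37 × 0.2829 = 2.126 + 0.3876 = 2.513 mg/L.
DO = C_s − D = 8.75 − 2.513 = 6.237 mg/L.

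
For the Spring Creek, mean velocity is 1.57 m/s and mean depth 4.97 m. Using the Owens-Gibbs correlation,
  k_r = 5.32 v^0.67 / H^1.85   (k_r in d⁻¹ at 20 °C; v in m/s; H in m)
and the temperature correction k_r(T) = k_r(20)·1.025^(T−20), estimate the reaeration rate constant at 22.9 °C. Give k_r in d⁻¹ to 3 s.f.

k_r(20) = 5.32 × 1.57^0.67 / 4.97^1.85 = 5.32 × 1.353 / 19.42 = 0.3706 d⁻¹.
k_r(22.9) = 0.3706 × 1.025^(22.9−20) = 0.3706 × 1.074 = 0.3981 d⁻¹.

k_r ≈ 0.398 d⁻¹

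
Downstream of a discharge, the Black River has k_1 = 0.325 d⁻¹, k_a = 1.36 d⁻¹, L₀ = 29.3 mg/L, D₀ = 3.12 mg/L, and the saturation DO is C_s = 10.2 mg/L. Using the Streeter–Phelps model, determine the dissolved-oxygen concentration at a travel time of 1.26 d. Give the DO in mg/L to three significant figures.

DO ≈ 5.19 mg/L

k_1 L₀/(k_a−k_1) = 0.325×29.3/(1.36−0.325) = 9.523/1.035 = 9.200 mg/L.
e^(−k_1 t) = e^(−0.325×1.260) = 0.6640; e^(−k_a t) = e^(−1.36×1.260) = 0.1802.
D = 9.200 × (0.6640 − 0.1802) + 3.12 × 0.1802 = 4.451 + 0.5623 = 5.013 mg/L.
DO = C_s − D = 10.2 − 5.013 = 5.187 mg/L.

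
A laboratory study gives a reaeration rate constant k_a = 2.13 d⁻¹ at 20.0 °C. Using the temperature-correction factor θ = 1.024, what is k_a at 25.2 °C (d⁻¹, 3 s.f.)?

k_a(T₂) = k_a(T₁) · θ^(T₂−T₁) = 2.13 × 1.024^(25.2−20.0)
= 2.13 × 1.024^5.20 = 2.13 × 1.131 = 2.410 d⁻¹.

k_a ≈ 2.41 d⁻¹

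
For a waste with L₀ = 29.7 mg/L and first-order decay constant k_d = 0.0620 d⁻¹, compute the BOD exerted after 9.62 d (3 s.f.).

y_t = L₀(1 − e^(−k_d t)) = 29.7 × (1 − e^(−0.0620×9.62))
= 29.7 × (1 − 0.5508) = 29.7 × 0.4492 = 13.34 mg/L.

y ≈ 13.3 mg/L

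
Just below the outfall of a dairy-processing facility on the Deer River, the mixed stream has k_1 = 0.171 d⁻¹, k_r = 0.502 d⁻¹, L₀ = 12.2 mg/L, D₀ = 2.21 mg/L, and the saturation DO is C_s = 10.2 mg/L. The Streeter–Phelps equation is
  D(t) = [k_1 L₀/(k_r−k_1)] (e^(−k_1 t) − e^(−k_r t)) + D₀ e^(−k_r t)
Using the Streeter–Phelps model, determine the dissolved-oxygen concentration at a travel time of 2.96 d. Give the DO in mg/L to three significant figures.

DO ≈ 7.33 mg/L

k_1 L₀/(k_r−k_1) = 0.171×12.2/(0.502−0.171) = 2.086/0.3310 = 6.303 mg/L.
e^(−k_1 t) = e^(−0.171×2.960) = 0.6028; e^(−k_r t) = e^(−0.502×2.960) = 0.2263.
D = 6.303 × (0.6028 − 0.2263) + 2.21 × 0.2263 = 2.373 + 0.5001 = 2.873 mg/L.
DO = C_s − D = 10.2 − 2.873 = 7.327 mg/L.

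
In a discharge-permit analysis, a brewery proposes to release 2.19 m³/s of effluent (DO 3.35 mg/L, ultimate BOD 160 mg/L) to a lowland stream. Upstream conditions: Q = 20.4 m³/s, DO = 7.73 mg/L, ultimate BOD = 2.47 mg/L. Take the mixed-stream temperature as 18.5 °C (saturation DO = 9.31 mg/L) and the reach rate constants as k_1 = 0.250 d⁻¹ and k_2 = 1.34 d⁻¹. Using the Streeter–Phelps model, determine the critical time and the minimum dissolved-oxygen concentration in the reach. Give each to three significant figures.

t_c ≈ 0.918 d; minimum DO ≈ 6.68 mg/L

Mixed DO = (20.4×7.73 + 2.19×3.35)/(20.4+2.19) = 165.0/22.59 = 7.305 mg/L.
Mixed L₀ = (20.4×2.47 + 2.19×160)/(22.59) = 400.8/22.59 = 17.74 mg/L.
Initial deficit D₀ = C_s − DO₀ = 9.31 − 7.305 = 2.005 mg/L.
t_c = (1/1.090) ln[(1.34/0.250)(1 − 2.005×1.090/(0.250×17.74))] = 0.9174 × ln(2.720) = 0.9178 d.
D_c = (0.250/1.34) × 17.74 × e^(−0.250×0.9178) = 0.1866 × 17.74 × 0.7950 = 2.631 mg/L.
Minimum DO = 9.31 − 2.631 = 6.679 mg/L.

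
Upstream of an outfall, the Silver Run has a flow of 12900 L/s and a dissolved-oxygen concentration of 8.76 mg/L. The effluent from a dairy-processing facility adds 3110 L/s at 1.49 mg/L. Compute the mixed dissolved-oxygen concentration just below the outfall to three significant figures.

7.35 mg/L

Flow-weighted mixing: C = (Q_r C_r + Q_w C_w)/(Q_r + Q_w)
= (12900×8.76 + 3110×1.49)/(12900 + 3110) = 117600/16010 = 7.348 mg/L.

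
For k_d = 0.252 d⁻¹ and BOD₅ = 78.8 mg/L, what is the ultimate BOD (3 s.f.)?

L₀ ≈ 110 mg/L

BOD₅ = L₀(1 − e^(−5k_d)) ⇒ L₀ = BOD₅ / (1 − e^(−5×0.252))
= 78.8 / (1 − 0.2837) = 78.8 / 0.7163 = 110.0 mg/L.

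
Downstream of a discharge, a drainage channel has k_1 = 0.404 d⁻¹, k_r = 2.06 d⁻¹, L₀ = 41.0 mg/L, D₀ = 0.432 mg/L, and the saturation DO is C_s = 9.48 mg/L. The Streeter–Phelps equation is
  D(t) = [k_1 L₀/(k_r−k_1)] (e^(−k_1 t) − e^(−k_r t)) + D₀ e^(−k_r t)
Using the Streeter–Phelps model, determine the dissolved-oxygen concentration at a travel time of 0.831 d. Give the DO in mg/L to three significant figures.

DO ≈ 4.06 mg/L

k_1 L₀/(k_r−k_1) = 0.404×41.0/(2.06−0.404) = 16.56/1.656 = 10.00 mg/L.
e^(−k_1 t) = e^(−0.404×0.8310) = 0.7148; e^(−k_r t) = e^(−2.06×0.8310) = 0.1805.
D = 10.00 × (0.7148 − 0.1805) + 0.432 × 0.1805 = 5.344 + 0.07799 = 5.422 mg/L.
DO = C_s − D = 9.48 − 5.422 = 4.058 mg/L.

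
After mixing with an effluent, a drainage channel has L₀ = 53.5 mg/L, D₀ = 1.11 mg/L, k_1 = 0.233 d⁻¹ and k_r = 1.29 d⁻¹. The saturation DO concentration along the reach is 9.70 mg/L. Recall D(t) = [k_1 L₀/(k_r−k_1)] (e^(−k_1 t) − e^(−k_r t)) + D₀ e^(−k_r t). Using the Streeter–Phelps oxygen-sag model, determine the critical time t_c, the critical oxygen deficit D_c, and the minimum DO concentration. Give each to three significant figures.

At the critical point dD/dt = 0, so k_1 L₀ e^(−k_1 t) = k_r D. Substituting D(t) from the Streeter–Phelps equation and solving for t gives
t_c = ln[(k_r/k_1)(1 − D₀(k_r−k_1)/(k_1 L₀))] / (k_r−k_1).
Here k_r−k_1 = 1.057 d⁻¹ and 1 − D₀(k_r−k_1)/(k_1 L₀) = 1 − 1.11×1.057/(0.233×53.5) = 0.9059, so
t_c = ln(5.536 × 0.9059) / 1.057 = 1.613 / 1.057 = 1.526 d.
L(t_c) = L₀ e^(−k_1 t_c) = 53.5 × 0.7009 = 37.50 mg/L, and at the critical point k_r D_c = k_1 L, so D_c = (0.233/1.29) × 37.50 = 6.772 mg/L.
Minimum DO = C_s − D_c = 9.70 − 6.772 = 2.928 mg/L.

t_c ≈ 1.53 d; D_c ≈ 6.77 mg/L; min DO ≈ 2.93 mg/L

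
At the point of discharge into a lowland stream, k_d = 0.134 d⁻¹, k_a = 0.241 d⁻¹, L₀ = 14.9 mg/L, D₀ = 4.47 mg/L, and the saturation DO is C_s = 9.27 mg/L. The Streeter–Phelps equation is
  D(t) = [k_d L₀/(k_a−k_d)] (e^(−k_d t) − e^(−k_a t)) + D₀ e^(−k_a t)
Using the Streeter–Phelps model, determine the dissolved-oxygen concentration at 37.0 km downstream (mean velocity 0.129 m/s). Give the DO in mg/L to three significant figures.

DO ≈ 3.69 mg/L

Travel time t = x/v = 37.0 km / (0.129 m/s) = 37000 m / 0.129 m/s = 286800 s = 3.320 d.
k_d L₀/(k_a−k_d) = 0.134×14.9/(0.241−0.134) = 1.997/0.1070 = 18.66 mg/L.
e^(−k_d t) = e^(−0.134×3.320) = 0.6409; e^(−k_a t) = e^(−0.241×3.320) = 0.4493.
D = 18.66 × (0.6409 − 0.4493) + 4.47 × 0.4493 = 3.576 + 2.008 = 5.584 mg/L.
DO = C_s − D = 9.27 − 5.584 = 3.686 mg/L.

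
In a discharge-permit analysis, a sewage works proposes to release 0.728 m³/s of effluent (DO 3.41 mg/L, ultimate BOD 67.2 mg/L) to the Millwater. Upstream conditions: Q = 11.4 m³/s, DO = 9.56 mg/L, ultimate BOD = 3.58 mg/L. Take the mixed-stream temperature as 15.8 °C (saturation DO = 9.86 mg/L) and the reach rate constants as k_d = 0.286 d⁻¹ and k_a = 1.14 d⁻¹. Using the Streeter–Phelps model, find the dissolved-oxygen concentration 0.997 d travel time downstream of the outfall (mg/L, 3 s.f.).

DO ≈ 8.58 mg/L

Mixed DO = (11.4×9.56 + 0.728×3.41)/(11.4+0.728) = 111.5/12.13 = 9.191 mg/L.
Mixed L₀ = (11.4×3.58 + 0.728×67.2)/(12.13) = 89.73/12.13 = 7.399 mg/L.
Initial deficit D₀ = C_s − DO₀ = 9.86 − 9.191 = 0.6692 mg/L.
D(0.997) = [0.286×7.399/(1.14−0.286)](e^(−0.286×0.997) − e^(−1.14×0.997)) + 0.6692 e^(−1.14×0.997)
= 2.478 × (0.7519 − 0.3209) + 0.6692 × 0.3209 = 1.283 mg/L.
DO = 9.86 − 1.283 = 8.577 mg/L.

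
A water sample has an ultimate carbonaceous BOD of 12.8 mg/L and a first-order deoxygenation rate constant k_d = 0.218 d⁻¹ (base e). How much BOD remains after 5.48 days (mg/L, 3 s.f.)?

L_t = L₀ e^(−k_d t) = 12.8 × e^(−0.218×5.48) = 12.8 × 0.3028 = 3.876 mg/L.

L ≈ 3.88 mg/L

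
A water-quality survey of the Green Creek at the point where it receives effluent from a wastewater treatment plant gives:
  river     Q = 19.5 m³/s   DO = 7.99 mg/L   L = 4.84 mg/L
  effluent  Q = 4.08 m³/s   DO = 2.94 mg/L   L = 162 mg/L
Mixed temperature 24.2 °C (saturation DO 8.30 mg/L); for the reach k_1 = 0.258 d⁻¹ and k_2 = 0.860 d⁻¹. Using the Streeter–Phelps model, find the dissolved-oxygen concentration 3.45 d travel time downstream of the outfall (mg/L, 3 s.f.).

Mixed DO = (19.5×7.99 + 4.08×2.94)/(19.5+4.08) = 167.8/23.58 = 7.116 mg/L.
Mixed L₀ = (19.5×4.84 + 4.08×162)/(23.58) = 755.3/23.58 = 32.03 mg/L.
Initial deficit D₀ = C_s − DO₀ = 8.30 − 7.116 = 1.184 mg/L.
D(3.45) = [0.258×32.03/(0.860−0.258)](e^(−0.258×3.45) − e^(−0.860×3.45)) + 1.184 e^(−0.860×3.45)
= 13.73 × (0.4106 − 0.05146) + 1.184 × 0.05146 = 4.992 mg/L.
DO = 8.30 − 4.992 = 3.308 mg/L.

DO ≈ 3.31 mg/L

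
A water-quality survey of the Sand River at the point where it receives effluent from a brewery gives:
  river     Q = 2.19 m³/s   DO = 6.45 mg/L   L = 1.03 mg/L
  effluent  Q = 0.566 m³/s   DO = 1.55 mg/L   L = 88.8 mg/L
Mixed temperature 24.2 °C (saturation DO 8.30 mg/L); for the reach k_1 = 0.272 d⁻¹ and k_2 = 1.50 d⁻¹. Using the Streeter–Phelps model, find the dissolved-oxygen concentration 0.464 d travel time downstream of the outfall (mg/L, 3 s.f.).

DO ≈ 5.26 mg/L

Mixed DO = (2.19×6.45 + 0.566×1.55)/(2.19+0.566) = 15.00/2.756 = 5.444 mg/L.
Mixed L₀ = (2.19×1.03 + 0.566×88.8)/(2.756) = 52.52/2.756 = 19.06 mg/L.
Initial deficit D₀ = C_s − DO₀ = 8.30 − 5.444 = 2.856 mg/L.
D(0.464) = [0.272×19.06/(1.50−0.272)](e^(−0.272×0.464) − e^(−1.50×0.464)) + 2.856 e^(−1.50×0.464)
= 4.221 × (0.8814 − 0.4986) + 2.856 × 0.4986 = 3.040 mg/L.
DO = 8.30 − 3.040 = 5.260 mg/L.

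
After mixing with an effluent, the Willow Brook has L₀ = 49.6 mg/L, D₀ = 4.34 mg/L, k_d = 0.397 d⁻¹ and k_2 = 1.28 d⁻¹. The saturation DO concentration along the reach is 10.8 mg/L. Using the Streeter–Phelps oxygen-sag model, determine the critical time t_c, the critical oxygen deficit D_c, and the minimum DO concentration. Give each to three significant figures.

With k_2/k_d = 3.224 and 1 − D₀(k_2−k_d)/(k_d L₀) = 0.8054,
t_c = ln(3.224 × 0.8054) / (1.28 − 0.397) = ln(2.597) / 0.8830 = 0.9542/0.8830 = 1.081 d.
D_c = (k_d/k_2) L₀ e^(−k_d t_c) = (0.397/1.28) × 49.6 × e^(−0.397×1.081) = 0.3102 × 49.6 × 0.6511 = 10.02 mg/L.
Minimum DO = C_s − D_c = 10.8 − 10.02 = 0.7830 mg/L.

t_c ≈ 1.08 d; D_c ≈ 10.0 mg/L; min DO ≈ 0.783 mg/L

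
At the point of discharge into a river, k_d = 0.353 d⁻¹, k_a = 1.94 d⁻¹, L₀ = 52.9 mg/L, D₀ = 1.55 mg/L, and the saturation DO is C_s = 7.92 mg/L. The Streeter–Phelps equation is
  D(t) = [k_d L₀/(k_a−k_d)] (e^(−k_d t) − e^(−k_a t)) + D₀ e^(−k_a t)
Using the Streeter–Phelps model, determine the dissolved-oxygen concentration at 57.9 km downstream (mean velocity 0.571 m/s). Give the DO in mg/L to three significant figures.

Travel time t = x/v = 57.9 km / (0.571 m/s) = 57900 m / 0.571 m/s = 101400 s = 1.174 d.
k_d L₀/(k_a−k_d) = 0.353×52.9/(1.94−0.353) = 18.67/1.587 = 11.77 mg/L.
e^(−k_d t) = e^(−0.353×1.174) = 0.6608; e^(−k_a t) = e^(−1.94×1.174) = 0.1026.
D = 11.77 × (0.6608 − 0.1026) + 1.55 × 0.1026 = 6.568 + 0.1590 = 6.727 mg/L.
DO = C_s − D = 7.92 − 6.727 = 1.193 mg/L.

DO ≈ 1.19 mg/L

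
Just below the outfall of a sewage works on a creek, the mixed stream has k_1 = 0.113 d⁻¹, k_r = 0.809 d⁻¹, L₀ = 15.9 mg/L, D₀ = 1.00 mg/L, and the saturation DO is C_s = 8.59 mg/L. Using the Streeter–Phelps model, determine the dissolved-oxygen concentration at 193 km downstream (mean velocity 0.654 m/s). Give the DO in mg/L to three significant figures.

Travel time t = x/v = 193 km / (0.654 m/s) = 193000 m / 0.654 m/s = 295100 s = 3.416 d.
k_1 L₀/(k_r−k_1) = 0.113×15.9/(0.809−0.113) = 1.797/0.6960 = 2.581 mg/L.
e^(−k_1 t) = e^(−0.113×3.416) = 0.6798; e^(−k_r t) = e^(−0.809×3.416) = 0.06309.
D = 2.581 × (0.6798 − 0.06309) + 1.00 × 0.06309 = 1.592 + 0.06309 = 1.655 mg/L.
DO = C_s − D = 8.59 − 1.655 = 6.935 mg/L.

DO ≈ 6.93 mg/L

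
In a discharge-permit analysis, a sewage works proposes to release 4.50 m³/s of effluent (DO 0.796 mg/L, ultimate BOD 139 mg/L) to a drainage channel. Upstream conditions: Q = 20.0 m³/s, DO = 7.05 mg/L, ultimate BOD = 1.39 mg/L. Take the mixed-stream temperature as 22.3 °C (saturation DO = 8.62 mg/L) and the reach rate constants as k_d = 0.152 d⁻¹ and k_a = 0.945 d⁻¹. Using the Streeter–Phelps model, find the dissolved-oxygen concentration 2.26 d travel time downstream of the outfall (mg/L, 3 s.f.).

DO ≈ 5.28 mg/L

Mixed DO = (20.0×7.05 + 4.50×0.796)/(20.0+4.50) = 144.6/24.50 = 5.901 mg/L.
Mixed L₀ = (20.0×1.39 + 4.50×139)/(24.50) = 653.3/24.50 = 26.67 mg/L.
Initial deficit D₀ = C_s − DO₀ = 8.62 − 5.901 = 2.719 mg/L.
D(2.26) = [0.152×26.67/(0.945−0.152)](e^(−0.152×2.26) − e^(−0.945×2.26)) + 2.719 e^(−0.945×2.26)
= 5.111 × (0.7093 − 0.1182) + 2.719 × 0.1182 = 3.342 mg/L.
DO = 8.62 − 3.342 = 5.278 mg/L.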